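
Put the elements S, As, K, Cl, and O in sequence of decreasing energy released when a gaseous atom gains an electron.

Cl > S > O > As > K

O is in period 2, group 16; S is in period 3, group 16; Cl is in period 3, group 17; K is in period 4, group 1; As is in period 4, group 15.
Electron affinity generally becomes more exothermic across a period toward the halogens and less exothermic down a group.
These span different periods and groups, so the two trends combine.
As > K: both are in period 4; the period trend gives As the larger value.
O > As: both effects reinforce here, so O is clearly the higher of the two.
S > O: this pair runs against the simple trend — see the exception note.
Cl > S: Cl lies to the right of S in period 3, so the across-period effect alone puts Cl higher.
Note the exception: S has a higher electron affinity than O, contrary to the simple trend — the compact 2p subshell of O repels the added electron more than S's larger 3p does.
Approximate values (kJ/mol): O 141, S 200, Cl 349, K 48, As 78.
So from highest to lowest: Cl > S > O > As > K.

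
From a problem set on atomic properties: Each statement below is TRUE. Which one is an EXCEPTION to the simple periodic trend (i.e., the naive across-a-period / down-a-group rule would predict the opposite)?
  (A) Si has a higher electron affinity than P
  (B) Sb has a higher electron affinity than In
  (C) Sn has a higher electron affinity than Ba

The general trend: electron affinity increases across a period and decreases down a group.
(A) Si (period 3, group 14) vs P (period 3, group 15): the stated order contradicts the simple trend.
(B) Sb (period 5, group 15) vs In (period 5, group 13): the stated order agrees with the simple trend.
(C) Sn (period 5, group 14) vs Ba (period 6, group 2): the stated order agrees with the simple trend.
The exception is (A): adding an electron to P's half-filled 3p³ is unfavourable, so Si (3p²) has the more exothermic EA.

(A)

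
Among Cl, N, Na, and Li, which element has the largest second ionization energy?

Li

After 1 electron has been removed, what remains? Cl⁺ still has 6 valence electrons; N⁺ still has 4 valence electrons; Na⁺ is the bare [Ne] core; Li⁺ is the bare [He] core.
Breaking into a closed-shell core is much more expensive than removing a leftover valence electron — Na and Li have the largest IE_2 here.
Valence configurations: Cl⁺ [Ne]3s²3p⁴, N⁺ [He]2s²2p².
The numbers (kJ/mol): Cl 2298, N 2856, Na 4562, Li 7298.
So the second ionization energies run Cl < N < Na < Li.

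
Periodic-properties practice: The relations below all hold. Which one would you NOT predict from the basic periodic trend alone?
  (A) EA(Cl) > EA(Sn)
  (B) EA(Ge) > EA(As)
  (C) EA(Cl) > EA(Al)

(B)

The general trend: electron affinity increases across a period and decreases down a group.
(A) Cl (period 3, group 17) vs Sn (period 5, group 14): the stated order agrees with the simple trend.
(B) Ge (period 4, group 14) vs As (period 4, group 15): the stated order contradicts the simple trend.
(C) Cl (period 3, group 17) vs Al (period 3, group 13): the stated order agrees with the simple trend.
The exception is (B): adding an electron to As's half-filled 4p³ is unfavourable, so Ge (4p²) has the more exothermic EA.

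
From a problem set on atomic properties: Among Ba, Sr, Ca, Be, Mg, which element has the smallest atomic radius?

Be

Be is in period 2, group 2; Mg is in period 3, group 2; Ca is in period 4, group 2; Sr is in period 5, group 2; Ba is in period 6, group 2.
Across a period the added protons contract the valence shell; down a group each new principal shell makes the atom larger.
All are in group 2, so atomic radius increases down the group.
The smallest atomic radius among these belongs to Be.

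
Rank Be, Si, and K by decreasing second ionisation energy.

K, Be, Si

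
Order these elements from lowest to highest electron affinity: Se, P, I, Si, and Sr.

Si is in period 3, group 14; P is in period 3, group 15; Se is in period 4, group 16; Sr is in period 5, group 2; I is in period 5, group 17.
EA tends to increase across a period and decrease down a group, though the pattern is less regular than for IE or radius.
Neither a single period nor a single group — weigh both effects.
P > Sr: both effects reinforce here, so P is clearly the higher of the two.
Si > P: this pair runs against the simple trend — see the exception note.
Se > Si: period and group pull opposite ways; the across-period shift dominates (195 vs 134 kJ/mol).
I > Se: the two effects oppose for this pair; the across-period effect wins (295 vs 195 kJ/mol).
Note the exception: Si has a higher electron affinity than P, contrary to the simple trend — adding an electron to P's half-filled 3p³ is unfavourable, so Si (3p²) has the more exothermic EA.
Tabulated electron affinity (kJ/mol): Si 134, P 72, Se 195, Sr 5, I 295.
So from lowest to highest: Sr < P < Si < Se < I.

Sr, P, Si, Se, I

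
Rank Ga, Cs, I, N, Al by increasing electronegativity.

Smaller atoms with higher effective nuclear charge are more electronegative.
Here both period and group differ, so the two effects have to be weighed against each other.
Al > Cs: both effects reinforce here, so Al is clearly the higher of the two.
Ga > Al: this pair runs against the simple trend — see the exception note.
I > Ga: the two effects oppose for this pair; the across-period effect wins (2.66 vs 1.81).
N > I: the two effects oppose for this pair; the down-group effect wins (3.04 vs 2.66).
Note the exception: Ga has a higher electronegativity than Al, contrary to the simple trend — poor shielding by filled d (and f) subshells raises the heavier element's effective nuclear charge more than the simple down-group trend predicts.
For reference (Pauling): N 3.04, Al 1.61, Ga 1.81, I 2.66, Cs 0.79.
So from lowest to highest: Cs < Al < Ga < I < N.

Cs, Al, Ga, I, N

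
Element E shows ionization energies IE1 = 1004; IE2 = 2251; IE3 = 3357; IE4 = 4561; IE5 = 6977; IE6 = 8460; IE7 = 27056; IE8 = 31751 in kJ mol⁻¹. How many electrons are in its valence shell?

Look for the largest jump between consecutive ionization energies: IE7/IE6 ≈ 3.2, far larger than any earlier ratio.
That jump marks the point where a core electron is being removed. So the atom has 6 valence electrons.

6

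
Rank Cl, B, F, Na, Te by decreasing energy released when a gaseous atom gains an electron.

B is in period 2, group 13; F is in period 2, group 17; Na is in period 3, group 1; Cl is in period 3, group 17; Te is in period 5, group 16.
Adding an electron releases more energy for atoms nearer the top right (short of the noble gases).
Neither a single period nor a single group — weigh both effects.
Na > B: this pair runs against the simple trend — see the exception note.
Te > Na: the two effects oppose for this pair; the across-period effect wins (190 vs 53 kJ/mol).
F > Te: relative to Te, both the across-period and down-group shifts push F's electron affinity up.
Cl > F: this pair runs against the simple trend — see the exception note.
Note the exception: Na has a higher electron affinity than B, contrary to the simple trend — B's ns²np¹ configuration gives only a small electron affinity — the sparsely filled np subshell binds an added electron weakly.
Note the exception: Cl has a higher electron affinity than F, contrary to the simple trend — F's small 2p subshell makes the incoming electron feel strong e⁻–e⁻ repulsion, so Cl actually releases more energy on gaining an electron.
Tabulated electron affinity (kJ/mol): B 27, F 328, Na 53, Cl 349, Te 190.
So from highest to lowest: Cl > F > Te > Na > B.

Cl > F > Te > Na > B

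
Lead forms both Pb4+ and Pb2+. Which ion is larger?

Pb2+

Both ions have Z = 82 protons, but Pb4+ has lost more electrons, so its remaining electrons feel a larger effective nuclear charge per electron and are pulled in more tightly.
Higher positive charge → smaller ion, so Pb2+ > Pb4+.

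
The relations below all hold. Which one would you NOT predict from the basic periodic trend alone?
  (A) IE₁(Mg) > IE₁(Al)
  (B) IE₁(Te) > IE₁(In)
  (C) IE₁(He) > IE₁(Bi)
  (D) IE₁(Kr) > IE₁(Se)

The general trend: first ionization energy increases across a period and decreases down a group.
(A) Mg (period 3, group 2) vs Al (period 3, group 13): the stated order contradicts the simple trend.
(B) Te (period 5, group 16) vs In (period 5, group 13): the stated order agrees with the simple trend.
(C) He (period 1, group 18) vs Bi (period 6, group 15): the stated order agrees with the simple trend.
(D) Kr (period 4, group 18) vs Se (period 4, group 16): the stated order agrees with the simple trend.
The exception is (A): Al's single 3p electron is easier to remove than one from Mg's filled 3s².

(A)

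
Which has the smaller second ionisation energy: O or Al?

Consider each +1 ion: O⁺ still has 5 valence electrons; Al⁺ still has 2 valence electrons.
All are still removing valence electrons, so compare the +1 ions as you would atoms: IE_2 generally rises across a period (higher Z_eff) and falls down a group (larger shell), subject to the usual subshell exceptions.
Valence configurations: O⁺ [He]2s²2p³, Al⁺ [Ne]3s².
Tabulated IE_2 (kJ/mol): O 3388, Al 1817.
So the second ionization energies run Al < O.

Al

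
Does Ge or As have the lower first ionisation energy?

Ge is in period 4, group 14; As is in period 4, group 15.
First ionization energy rises across a period (greater Z_eff holds electrons more tightly) and falls down a group (valence electrons are farther from the nucleus).
All lie in period 4, so first ionization energy increases left to right.
So Ge has the lower first ionisation energy (Ge < As).

Ge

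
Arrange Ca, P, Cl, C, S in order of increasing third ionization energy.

The third ionization energy removes an electron from the +2 ion. For each element: Ca²⁺ is the bare [Ar] core; P²⁺ still has 3 valence electrons; Cl²⁺ still has 5 valence electrons; C²⁺ still has 2 valence electrons; S²⁺ still has 4 valence electrons.
Core electrons are held far more tightly than valence electrons, so Ca tops the IE_3 order.
Valence configurations: P²⁺ [Ne]3s²3p¹, Cl²⁺ [Ne]3s²3p³, C²⁺ [He]2s², S²⁺ [Ne]3s²3p².
Tabulated IE_3 (kJ/mol): Ca 4912, P 2914, Cl 3822, C 4620, S 3357.
So the third ionization energies run P < S < Cl < C < Ca.

P < S < Cl < C < Ca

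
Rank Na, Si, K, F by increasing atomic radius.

F is in period 2, group 17; Na is in period 3, group 1; Si is in period 3, group 14; K is in period 4, group 1.
Radius decreases left→right (rising Z_eff, same n) and increases top→bottom (higher n).
Here both period and group differ, so the two effects have to be weighed against each other.
Si > F: relative to F, both the across-period and down-group shifts push Si's atomic radius up.
Na > Si: Na lies to the left of Si in period 3, so the across-period effect alone puts Na larger.
K > Na: they share group 1; the group trend gives K the larger value.
Tabulated atomic radius (pm): F 64, Na 155, Si 116, K 196.
So from smallest to largest: F < Si < Na < K.

F < Si < Na < K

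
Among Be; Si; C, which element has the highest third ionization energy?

Be

The third ionization energy removes an electron from the +2 ion. For each element: Be²⁺ is the bare [He] core; Si²⁺ still has 2 valence electrons; C²⁺ still has 2 valence electrons.
Core electrons are held far more tightly than valence electrons, so Be tops the IE_3 order.
Valence configurations: Si²⁺ [Ne]3s², C²⁺ [He]2s².
Approximate IE_3 values (kJ/mol): Be 14849, Si 3232, C 4620.
Putting it together, IE_3: Si < C < Be.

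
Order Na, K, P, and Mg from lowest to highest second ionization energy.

Consider each +1 ion: Na⁺ is the bare [Ne] core; K⁺ is the bare [Ar] core; P⁺ still has 4 valence electrons; Mg⁺ still has 1 valence electron.
Core electrons are held far more tightly than valence electrons, so K and Na top the IE_2 order.
Valence configurations: P⁺ [Ne]3s²3p², Mg⁺ [Ne]3s¹.
Tabulated IE_2 (kJ/mol): Na 4562, K 3052, P 1907, Mg 1451.
Hence IE_2: Mg < P < K < Na.

Mg, P, K, Na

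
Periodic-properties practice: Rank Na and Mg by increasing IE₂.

The second ionization energy removes an electron from the +1 ion. For each element: Na⁺ is the bare [Ne] core; Mg⁺ still has 1 valence electron.
Breaking into a closed-shell core is much more expensive than removing a leftover valence electron — Na has the largest IE_2 here.
The numbers (kJ/mol): Na 4562, Mg 1451.
So the second ionization energies run Mg < Na.

Mg, Na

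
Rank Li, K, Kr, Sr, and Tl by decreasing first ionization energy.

Li is in period 2, group 1; K is in period 4, group 1; Kr is in period 4, group 18; Sr is in period 5, group 2; Tl is in period 6, group 13.
Across a period the outer electron is held more tightly (higher IE₁); down a group it sits in a higher shell, more shielded, and comes off more easily.
Here both period and group differ, so the two effects have to be weighed against each other.
Li > K: Li sits above K in group 1, so the down-group effect alone puts Li higher.
Sr > Li: period and group pull opposite ways; the across-period shift dominates (550 vs 520 kJ/mol).
Tl > Sr: the two effects oppose for this pair; the across-period effect wins (589 vs 550 kJ/mol).
Kr > Tl: relative to Tl, both the across-period and down-group shifts push Kr's first ionization energy up.
For reference (kJ/mol): Li 520, K 419, Kr 1351, Sr 550, Tl 589.
So from highest to lowest: Kr > Tl > Sr > Li > K.

Kr > Tl > Sr > Li > K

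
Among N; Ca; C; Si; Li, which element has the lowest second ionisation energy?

Ca

After 1 electron has been removed, what remains? N⁺ still has 4 valence electrons; Ca⁺ still has 1 valence electron; C⁺ still has 3 valence electrons; Si⁺ still has 3 valence electrons; Li⁺ is the bare [He] core.
Pulling an electron out of a noble-gas core costs far more than removing a remaining valence electron, so Li sits at the high end of IE_2.
Valence configurations: N⁺ [He]2s²2p², Ca⁺ [Ar]4s¹, C⁺ [He]2s²2p¹, Si⁺ [Ne]3s²3p¹.
Approximate IE_2 values (kJ/mol): N 2856, Ca 1145, C 2353, Si 1577, Li 7298.
Putting it together, IE_2: Ca < Si < C < N < Li.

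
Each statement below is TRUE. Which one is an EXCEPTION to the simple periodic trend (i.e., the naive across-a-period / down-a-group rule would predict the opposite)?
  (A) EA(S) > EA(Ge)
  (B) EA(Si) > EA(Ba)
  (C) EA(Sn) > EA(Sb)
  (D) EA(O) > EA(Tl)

(C)

The general trend: electron affinity increases across a period and decreases down a group.
(A) S (period 3, group 16) vs Ge (period 4, group 14): the stated order agrees with the simple trend.
(B) Si (period 3, group 14) vs Ba (period 6, group 2): the stated order agrees with the simple trend.
(C) Sn (period 5, group 14) vs Sb (period 5, group 15): the stated order contradicts the simple trend.
(D) O (period 2, group 16) vs Tl (period 6, group 13): the stated order agrees with the simple trend.
The exception is (C): adding an electron to Sb's half-filled 5p³ is unfavourable, so Sn has the more exothermic EA.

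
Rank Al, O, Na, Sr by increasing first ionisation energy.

Na, Sr, Al, O

Across a period the outer electron is held more tightly (higher IE₁); down a group it sits in a higher shell, more shielded, and comes off more easily.
Neither a single period nor a single group — weigh both effects.
Sr > Na: the two effects oppose for this pair; the across-period effect wins (550 vs 496 kJ/mol).
Al > Sr: relative to Sr, both the across-period and down-group shifts push Al's first ionization energy up.
O > Al: relative to Al, both the across-period and down-group shifts push O's first ionization energy up.
Tabulated first ionization energy (kJ/mol): O 1314, Na 496, Al 578, Sr 550.
So from lowest to highest: Na < Sr < Al < O.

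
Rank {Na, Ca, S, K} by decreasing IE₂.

Na > K > S > Ca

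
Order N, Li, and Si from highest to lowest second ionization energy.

Li > N > Si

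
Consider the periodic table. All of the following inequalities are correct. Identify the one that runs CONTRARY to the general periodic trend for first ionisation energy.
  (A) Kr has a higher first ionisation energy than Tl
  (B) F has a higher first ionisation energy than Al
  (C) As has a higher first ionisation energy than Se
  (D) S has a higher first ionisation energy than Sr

The general trend: first ionisation energy increases across a period and decreases down a group.
(A) Kr (period 4, group 18) vs Tl (period 6, group 13): the stated order agrees with the simple trend.
(B) F (period 2, group 17) vs Al (period 3, group 13): the stated order agrees with the simple trend.
(C) As (period 4, group 15) vs Se (period 4, group 16): the stated order contradicts the simple trend.
(D) S (period 3, group 16) vs Sr (period 5, group 2): the stated order agrees with the simple trend.
The exception is (C): Se (4p⁴) ionizes more easily than half-filled As (4p³).

(C)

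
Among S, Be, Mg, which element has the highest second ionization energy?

The second ionization energy removes an electron from the +1 ion. For each element: S⁺ still has 5 valence electrons; Be⁺ still has 1 valence electron; Mg⁺ still has 1 valence electron.
All are still removing valence electrons, so compare the +1 ions as you would atoms: IE_2 generally rises across a period (higher Z_eff) and falls down a group (larger shell), subject to the usual subshell exceptions.
Valence configurations: S⁺ [Ne]3s²3p³, Be⁺ [He]2s¹, Mg⁺ [Ne]3s¹.
The numbers (kJ/mol): S 2252, Be 1757, Mg 1451.
Overall IE_2 order: Mg < Be < S.

S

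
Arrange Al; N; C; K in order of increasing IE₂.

Al < C < N < K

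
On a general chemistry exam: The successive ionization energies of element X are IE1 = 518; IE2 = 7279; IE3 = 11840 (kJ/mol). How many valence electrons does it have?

1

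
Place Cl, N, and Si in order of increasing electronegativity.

N is in period 2, group 15; Si is in period 3, group 14; Cl is in period 3, group 17.
Electronegativity increases across a period and decreases down a group, tracking effective nuclear charge and atomic size.
These span different periods and groups, so the two trends combine.
N > Si: relative to Si, both the across-period and down-group shifts push N's electronegativity up.
Cl > N: period and group pull opposite ways; the across-period shift dominates (3.16 vs 3.04).
For reference (Pauling): N 3.04, Si 1.90, Cl 3.16.
So from lowest to highest: Si < N < Cl.

Si < N < Cl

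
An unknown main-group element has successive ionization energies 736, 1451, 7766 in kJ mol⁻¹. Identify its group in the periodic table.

Look for the largest jump between consecutive ionization energies: IE3/IE2 ≈ 5.4, far larger than any earlier ratio.
That jump marks the point where a core electron is being removed. So the atom has 2 valence electrons.
A main-group element with 2 valence electrons is in group 2.

Group 2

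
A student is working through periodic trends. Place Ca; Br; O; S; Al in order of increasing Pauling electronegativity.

Ca, Al, S, Br, O

O is in period 2, group 16; Al is in period 3, group 13; S is in period 3, group 16; Ca is in period 4, group 2; Br is in period 4, group 17.
EN rises left→right (higher Z_eff, smaller atoms) and falls top→bottom (larger, more shielded atoms).
These span different periods and groups, so the two trends combine.
Al > Ca: both effects reinforce here, so Al is clearly the higher of the two.
S > Al: both are in period 3; the period trend gives S the larger value.
Br > S: period and group pull opposite ways; the across-period shift dominates (2.96 vs 2.58).
O > Br: the two effects oppose for this pair; the down-group effect wins (3.44 vs 2.96).
Approximate values (Pauling): O 3.44, Al 1.61, S 2.58, Ca 1.00, Br 2.96.
So from lowest to highest: Ca < Al < S < Br < O.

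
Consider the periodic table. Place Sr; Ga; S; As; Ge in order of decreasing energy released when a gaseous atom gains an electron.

S > Ge > As > Ga > Sr

S is in period 3, group 16; Ga is in period 4, group 13; Ge is in period 4, group 14; As is in period 4, group 15; Sr is in period 5, group 2.
Adding an electron releases more energy for atoms nearer the top right (short of the noble gases).
Neither a single period nor a single group — weigh both effects.
Ga > Sr: both effects reinforce here, so Ga is clearly the higher of the two.
As > Ga: As lies to the right of Ga in period 4, so the across-period effect alone puts As higher.
Ge > As: this pair runs against the simple trend — see the exception note.
S > Ge: both effects reinforce here, so S is clearly the higher of the two.
Note the exception: Ge has a higher electron affinity than As, contrary to the simple trend — adding an electron to As's half-filled 4p³ is unfavourable, so Ge (4p²) has the more exothermic EA.
For reference (kJ/mol): S 200, Ga 29, Ge 119, As 78, Sr 5.
So from highest to lowest: S > Ge > As > Ga > Sr.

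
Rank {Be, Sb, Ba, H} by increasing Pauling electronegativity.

Ba < Be < Sb < H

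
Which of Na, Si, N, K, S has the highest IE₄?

Consider each +3 ion: Na³⁺ is already 2 electrons into the core; Si³⁺ still has 1 valence electron; N³⁺ still has 2 valence electrons; K³⁺ is already 2 electrons into the core; S³⁺ still has 3 valence electrons.
Usually core removal costs more than valence removal, but here the competition is close: a tightly held n=2 valence electron can cost more to remove than an n=3 core electron, so the actual values have to decide it.
Valence configurations: Si³⁺ [Ne]3s¹, N³⁺ [He]2s², S³⁺ [Ne]3s²3p¹.
Tabulated IE_4 (kJ/mol): Na 9543, Si 4356, N 7475, K 5877, S 4556.
Hence IE_4: Si < S < K < N < Na.

Na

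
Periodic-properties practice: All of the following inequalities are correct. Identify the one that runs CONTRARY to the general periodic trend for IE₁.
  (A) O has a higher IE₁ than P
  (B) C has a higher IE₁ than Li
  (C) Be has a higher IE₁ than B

The general trend: IE₁ increases across a period and decreases down a group.
(A) O (period 2, group 16) vs P (period 3, group 15): the stated order agrees with the simple trend.
(B) C (period 2, group 14) vs Li (period 2, group 1): the stated order agrees with the simple trend.
(C) Be (period 2, group 2) vs B (period 2, group 13): the stated order contradicts the simple trend.
The exception is (C): removing B's lone 2p electron is easier than breaking Be's filled 2s².

(C)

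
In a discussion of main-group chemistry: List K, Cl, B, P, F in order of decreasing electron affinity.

Cl > F > P > K > B

B is in period 2, group 13; F is in period 2, group 17; P is in period 3, group 15; Cl is in period 3, group 17; K is in period 4, group 1.
EA tends to increase across a period and decrease down a group, though the pattern is less regular than for IE or radius.
Here both period and group differ, so the two effects have to be weighed against each other.
K > B: this pair runs against the simple trend — see the exception note.
P > K: both effects reinforce here, so P is clearly the higher of the two.
F > P: relative to P, both the across-period and down-group shifts push F's electron affinity up.
Cl > F: this pair runs against the simple trend — see the exception note.
Note the exception: K has a higher electron affinity than B, contrary to the simple trend — B's ns²np¹ configuration gives only a small electron affinity — the sparsely filled np subshell binds an added electron weakly.
Note the exception: Cl has a higher electron affinity than F, contrary to the simple trend — F's small 2p subshell makes the incoming electron feel strong e⁻–e⁻ repulsion, so Cl actually releases more energy on gaining an electron.
Tabulated electron affinity (kJ/mol): B 27, F 328, P 72, Cl 349, K 48.
So from highest to lowest: Cl > F > P > K > B.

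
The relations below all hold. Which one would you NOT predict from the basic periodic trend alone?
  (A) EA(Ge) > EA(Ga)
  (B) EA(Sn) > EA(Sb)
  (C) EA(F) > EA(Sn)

The general trend: electron affinity increases across a period and decreases down a group.
(A) Ge (period 4, group 14) vs Ga (period 4, group 13): the stated order agrees with the simple trend.
(B) Sn (period 5, group 14) vs Sb (period 5, group 15): the stated order contradicts the simple trend.
(C) F (period 2, group 17) vs Sn (period 5, group 14): the stated order agrees with the simple trend.
The exception is (B): adding an electron to Sb's half-filled 5p³ is unfavourable, so Sn has the more exothermic EA.

(B)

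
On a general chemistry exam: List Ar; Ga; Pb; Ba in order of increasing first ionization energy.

Ba, Ga, Pb, Ar

Ar is in period 3, group 18; Ga is in period 4, group 13; Ba is in period 6, group 2; Pb is in period 6, group 14.
Across a period the outer electron is held more tightly (higher IE₁); down a group it sits in a higher shell, more shielded, and comes off more easily.
Here both period and group differ, so the two effects have to be weighed against each other.
Ga > Ba: relative to Ba, both the across-period and down-group shifts push Ga's first ionization energy up.
Pb > Ga: the two effects oppose for this pair; the across-period effect wins (716 vs 579 kJ/mol).
Ar > Pb: relative to Pb, both the across-period and down-group shifts push Ar's first ionization energy up.
Tabulated first ionization energy (kJ/mol): Ar 1521, Ga 579, Ba 503, Pb 716.
So from lowest to highest: Ba < Ga < Pb < Ar.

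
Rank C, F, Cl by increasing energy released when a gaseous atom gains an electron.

C is in period 2, group 14; F is in period 2, group 17; Cl is in period 3, group 17.
Atoms with high Z_eff and room in the valence shell (especially the halogens) have the most exothermic electron affinities.
These span different periods and groups, so the two trends combine.
F > C: both are in period 2; the period trend gives F the larger value.
Cl > F: this pair runs against the simple trend — see the exception note.
Note the exception: Cl has a higher electron affinity than F, contrary to the simple trend — F's small 2p subshell makes the incoming electron feel strong e⁻–e⁻ repulsion, so Cl actually releases more energy on gaining an electron.
For reference (kJ/mol): C 122, F 328, Cl 349.
So from lowest to highest: C < F < Cl.

C, F, Cl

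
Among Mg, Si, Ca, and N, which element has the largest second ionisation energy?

N

IE_2 is the cost of taking one more electron from the +1 cation: Mg⁺ still has 1 valence electron; Si⁺ still has 3 valence electrons; Ca⁺ still has 1 valence electron; N⁺ still has 4 valence electrons.
All are still removing valence electrons, so compare the +1 ions as you would atoms: IE_2 generally rises across a period (higher Z_eff) and falls down a group (larger shell), subject to the usual subshell exceptions.
Valence configurations: Mg⁺ [Ne]3s¹, Si⁺ [Ne]3s²3p¹, Ca⁺ [Ar]4s¹, N⁺ [He]2s²2p².
The numbers (kJ/mol): Mg 1451, Si 1577, Ca 1145, N 2856.
Overall IE_2 order: Ca < Mg < Si < N.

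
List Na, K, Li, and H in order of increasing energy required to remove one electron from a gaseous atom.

K, Na, Li, H

H is in period 1, group 1; Li is in period 2, group 1; Na is in period 3, group 1; K is in period 4, group 1.
Removing the outermost electron gets harder across a period and easier down a group.
All are in group 1, so first ionization energy increases up the group.
So from lowest to highest: K < Na < Li < H.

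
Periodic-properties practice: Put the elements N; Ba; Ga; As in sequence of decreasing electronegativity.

N is in period 2, group 15; Ga is in period 4, group 13; As is in period 4, group 15; Ba is in period 6, group 2.
Atoms toward the upper right of the periodic table pull bonding electrons most strongly.
These span different periods and groups, so the two trends combine.
Ga > Ba: relative to Ba, both the across-period and down-group shifts push Ga's electronegativity up.
As > Ga: As lies to the right of Ga in period 4, so the across-period effect alone puts As higher.
N > As: they share group 15; the group trend gives N the larger value.
Tabulated electronegativity (Pauling): N 3.04, Ga 1.81, As 2.18, Ba 0.89.
So from highest to lowest: N > As > Ga > Ba.

N > As > Ga > Ba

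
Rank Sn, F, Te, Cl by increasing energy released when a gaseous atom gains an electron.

Atoms with high Z_eff and room in the valence shell (especially the halogens) have the most exothermic electron affinities.
Neither a single period nor a single group — weigh both effects.
Te > Sn: both are in period 5; the period trend gives Te the larger value.
F > Te: relative to Te, both the across-period and down-group shifts push F's electron affinity up.
Cl > F: this pair runs against the simple trend — see the exception note.
Note the exception: Cl has a higher electron affinity than F, contrary to the simple trend — F's small 2p subshell makes the incoming electron feel strong e⁻–e⁻ repulsion, so Cl actually releases more energy on gaining an electron.
Approximate values (kJ/mol): F 328, Cl 349, Sn 107, Te 190.
So from lowest to highest: Sn < Te < F < Cl.

Sn, Te, F, Cl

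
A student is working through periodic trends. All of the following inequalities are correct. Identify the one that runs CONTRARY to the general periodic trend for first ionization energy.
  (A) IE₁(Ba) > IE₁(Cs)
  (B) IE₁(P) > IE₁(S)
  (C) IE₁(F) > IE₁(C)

(B)

The general trend: first ionization energy increases across a period and decreases down a group.
(A) Ba (period 6, group 2) vs Cs (period 6, group 1): the stated order agrees with the simple trend.
(B) P (period 3, group 15) vs S (period 3, group 16): the stated order contradicts the simple trend.
(C) F (period 2, group 17) vs C (period 2, group 14): the stated order agrees with the simple trend.
The exception is (B): S (3p⁴) ionizes more easily than half-filled P (3p³) because the paired 3p electron in S is pushed out by e⁻–e⁻ repulsion.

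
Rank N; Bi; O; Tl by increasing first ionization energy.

IE₁ increases left→right with effective nuclear charge and decreases top→bottom as the valence shell moves farther out.
Here both period and group differ, so the two effects have to be weighed against each other.
Bi > Tl: both are in period 6; the period trend gives Bi the larger value.
O > Bi: both effects reinforce here, so O is clearly the higher of the two.
N > O: this pair runs against the simple trend — see the exception note.
Note the exception: N has a higher first ionization energy than O, contrary to the simple trend — pairing an electron in O's 2p⁴ costs repulsion energy, so O ionizes more easily than half-filled N (2p³).
Approximate values (kJ/mol): N 1402, O 1314, Tl 589, Bi 703.
So from lowest to highest: Tl < Bi < O < N.

Tl, Bi, O, N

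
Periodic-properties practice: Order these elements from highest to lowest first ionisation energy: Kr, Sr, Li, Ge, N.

N > Kr > Ge > Sr > Li

Li is in period 2, group 1; N is in period 2, group 15; Ge is in period 4, group 14; Kr is in period 4, group 18; Sr is in period 5, group 2.
First ionization energy rises across a period (greater Z_eff holds electrons more tightly) and falls down a group (valence electrons are farther from the nucleus).
Here both period and group differ, so the two effects have to be weighed against each other.
Sr > Li: period and group pull opposite ways; the across-period shift dominates (550 vs 520 kJ/mol).
Ge > Sr: both effects reinforce here, so Ge is clearly the higher of the two.
Kr > Ge: Kr lies to the right of Ge in period 4, so the across-period effect alone puts Kr higher.
N > Kr: period and group pull opposite ways; the down-group shift dominates (1402 vs 1351 kJ/mol).
For reference (kJ/mol): Li 520, N 1402, Ge 762, Kr 1351, Sr 550.
So from highest to lowest: N > Kr > Ge > Sr > Li.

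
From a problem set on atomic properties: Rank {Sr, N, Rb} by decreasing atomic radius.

Rb > Sr > N

Across a period the added protons contract the valence shell; down a group each new principal shell makes the atom larger.
These span different periods and groups, so the two trends combine.
Sr > N: both effects reinforce here, so Sr is clearly the larger of the two.
Rb > Sr: Rb lies to the left of Sr in period 5, so the across-period effect alone puts Rb larger.
Approximate values (pm): N 71, Rb 210, Sr 185.
So from largest to smallest: Rb > Sr > N.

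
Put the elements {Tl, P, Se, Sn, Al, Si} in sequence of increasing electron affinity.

Al is in period 3, group 13; Si is in period 3, group 14; P is in period 3, group 15; Se is in period 4, group 16; Sn is in period 5, group 14; Tl is in period 6, group 13.
EA tends to increase across a period and decrease down a group, though the pattern is less regular than for IE or radius.
Here both period and group differ, so the two effects have to be weighed against each other.
Al > Tl: they share group 13; the group trend gives Al the larger value.
P > Al: P lies to the right of Al in period 3, so the across-period effect alone puts P higher.
Sn > P: this pair runs against the simple trend — see the exception note.
Si > Sn: Si sits above Sn in group 14, so the down-group effect alone puts Si higher.
Se > Si: period and group pull opposite ways; the across-period shift dominates (195 vs 134 kJ/mol).
Note the exception: Sn has a higher electron affinity than P, contrary to the simple trend — adding an electron to P's half-filled np³ subshell costs electron-pairing energy.
Note the exception: Si has a higher electron affinity than P, contrary to the simple trend — adding an electron to P's half-filled 3p³ is unfavourable, so Si (3p²) has the more exothermic EA.
For reference (kJ/mol): Al 42, Si 134, P 72, Se 195, Sn 107, Tl 19.
So from lowest to highest: Tl < Al < P < Sn < Si < Se.

Tl < Al < P < Sn < Si < Se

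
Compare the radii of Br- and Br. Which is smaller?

Br

Forming Br- adds 1 electron to Br. More electron–electron repulsion in the same shell, with unchanged nuclear charge, lets the cloud expand.
An anion is larger than its parent atom: Br- > Br.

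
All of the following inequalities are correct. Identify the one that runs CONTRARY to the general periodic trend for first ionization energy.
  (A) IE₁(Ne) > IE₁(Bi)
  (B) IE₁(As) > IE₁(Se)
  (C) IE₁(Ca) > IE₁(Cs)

(B)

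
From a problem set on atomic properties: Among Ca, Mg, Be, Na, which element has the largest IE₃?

IE_3 is the cost of taking one more electron from the +2 cation: Ca²⁺ is the bare [Ar] core; Mg²⁺ is the bare [Ne] core; Be²⁺ is the bare [He] core; Na²⁺ is already 1 electron into the core.
All of these are removing an electron from a noble-gas core or deeper; the smaller core (lower principal quantum number) is held far more tightly, and within a period the higher nuclear charge binds the same core more tightly.
Tabulated IE_3 (kJ/mol): Ca 4912, Mg 7733, Be 14849, Na 6910.
So the third ionization energies run Ca < Na < Mg < Be.

Be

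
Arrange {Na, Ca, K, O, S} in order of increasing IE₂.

Ca, S, K, O, Na

The second ionization energy removes an electron from the +1 ion. For each element: Na⁺ is the bare [Ne] core; Ca⁺ still has 1 valence electron; K⁺ is the bare [Ar] core; O⁺ still has 5 valence electrons; S⁺ still has 5 valence electrons.
Usually core removal costs more than valence removal, but here the competition is close: a tightly held n=2 valence electron can cost more to remove than an n=3 core electron, so the actual values have to decide it.
Valence configurations: Ca⁺ [Ar]4s¹, O⁺ [He]2s²2p³, S⁺ [Ne]3s²3p³.
Approximate IE_2 values (kJ/mol): Na 4562, Ca 1145, K 3052, O 3388, S 2252.
Putting it together, IE_2: Ca < S < K < O < Na.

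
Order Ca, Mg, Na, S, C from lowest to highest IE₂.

Ca, Mg, S, C, Na

Consider each +1 ion: Ca⁺ still has 1 valence electron; Mg⁺ still has 1 valence electron; Na⁺ is the bare [Ne] core; S⁺ still has 5 valence electrons; C⁺ still has 3 valence electrons.
Core electrons are held far more tightly than valence electrons, so Na tops the IE_2 order.
Valence configurations: Ca⁺ [Ar]4s¹, Mg⁺ [Ne]3s¹, S⁺ [Ne]3s²3p³, C⁺ [He]2s²2p¹.
Tabulated IE_2 (kJ/mol): Ca 1145, Mg 1451, Na 4562, S 2252, C 2353.
Overall IE_2 order: Ca < Mg < S < C < Na.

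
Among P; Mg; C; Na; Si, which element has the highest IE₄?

After 3 electrons have been removed, what remains? P³⁺ still has 2 valence electrons; Mg³⁺ is already 1 electron into the core; C³⁺ still has 1 valence electron; Na³⁺ is already 2 electrons into the core; Si³⁺ still has 1 valence electron.
Breaking into a closed-shell core is much more expensive than removing a leftover valence electron — Na and Mg have the largest IE_4 here.
Valence configurations: P³⁺ [Ne]3s², C³⁺ [He]2s¹, Si³⁺ [Ne]3s¹.
The numbers (kJ/mol): P 4964, Mg 10543, C 6223, Na 9543, Si 4356.
Hence IE_4: Si < P < C < Na < Mg.

Mg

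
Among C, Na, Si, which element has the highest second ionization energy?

Na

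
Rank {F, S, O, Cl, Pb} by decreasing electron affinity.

Cl > F > S > O > Pb

O is in period 2, group 16; F is in period 2, group 17; S is in period 3, group 16; Cl is in period 3, group 17; Pb is in period 6, group 14.
Adding an electron releases more energy for atoms nearer the top right (short of the noble gases).
Here both period and group differ, so the two effects have to be weighed against each other.
O > Pb: both effects reinforce here, so O is clearly the higher of the two.
S > O: this pair runs against the simple trend — see the exception note.
F > S: both effects reinforce here, so F is clearly the higher of the two.
Cl > F: this pair runs against the simple trend — see the exception note.
Note the exception: S has a higher electron affinity than O, contrary to the simple trend — the compact 2p subshell of O repels the added electron more than S's larger 3p does.
Note the exception: Cl has a higher electron affinity than F, contrary to the simple trend — F's small 2p subshell makes the incoming electron feel strong e⁻–e⁻ repulsion, so Cl actually releases more energy on gaining an electron.
Tabulated electron affinity (kJ/mol): O 141, F 328, S 200, Cl 349, Pb 35.
So from highest to lowest: Cl > F > S > O > Pb.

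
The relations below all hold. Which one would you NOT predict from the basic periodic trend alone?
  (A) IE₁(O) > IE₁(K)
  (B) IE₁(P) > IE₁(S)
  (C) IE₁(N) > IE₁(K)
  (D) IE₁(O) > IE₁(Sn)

The general trend: first ionization energy increases across a period and decreases down a group.
(A) O (period 2, group 16) vs K (period 4, group 1): the stated order agrees with the simple trend.
(B) P (period 3, group 15) vs S (period 3, group 16): the stated order contradicts the simple trend.
(C) N (period 2, group 15) vs K (period 4, group 1): the stated order agrees with the simple trend.
(D) O (period 2, group 16) vs Sn (period 5, group 14): the stated order agrees with the simple trend.
The exception is (B): S (3p⁴) ionizes more easily than half-filled P (3p³) because the paired 3p electron in S is pushed out by e⁻–e⁻ repulsion.

(B)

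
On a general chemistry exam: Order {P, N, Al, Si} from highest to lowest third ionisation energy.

IE_3 is the cost of taking one more electron from the +2 cation: P²⁺ still has 3 valence electrons; N²⁺ still has 3 valence electrons; Al²⁺ still has 1 valence electron; Si²⁺ still has 2 valence electrons.
All are still removing valence electrons, so compare the +2 ions as you would atoms: IE_3 generally rises across a period (higher Z_eff) and falls down a group (larger shell), subject to the usual subshell exceptions.
Valence configurations: P²⁺ [Ne]3s²3p¹, N²⁺ [He]2s²2p¹, Al²⁺ [Ne]3s¹, Si²⁺ [Ne]3s².
P²⁺ loses a lone 3p electron whereas Si²⁺ must break into a filled 3s² pair, so IE_3(Si) > IE_3(P) even though P has the higher nuclear charge.
Approximate IE_3 values (kJ/mol): P 2914, N 4578, Al 2745, Si 3232.
So the third ionization energies run Al < P < Si < N.

N, Si, P, Al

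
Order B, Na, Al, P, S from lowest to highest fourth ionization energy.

Consider each +3 ion: B³⁺ is the bare [He] core; Na³⁺ is already 2 electrons into the core; Al³⁺ is the bare [Ne] core; P³⁺ still has 2 valence electrons; S³⁺ still has 3 valence electrons.
Core electrons are held far more tightly than valence electrons, so Na, Al and B top the IE_4 order.
Valence configurations: P³⁺ [Ne]3s², S³⁺ [Ne]3s²3p¹.
S³⁺ loses a lone 3p electron whereas P³⁺ must break into a filled 3s² pair, so IE_4(P) > IE_4(S) even though S has the higher nuclear charge.
Approximate IE_4 values (kJ/mol): B 25026, Na 9543, Al 11577, P 4964, S 4556.
Putting it together, IE_4: S < P < Na < Al < B.

S < P < Na < Al < B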